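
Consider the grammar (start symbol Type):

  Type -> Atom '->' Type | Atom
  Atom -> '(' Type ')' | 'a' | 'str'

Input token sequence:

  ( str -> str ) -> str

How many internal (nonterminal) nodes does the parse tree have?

8

[Type [Atom ( [Type [Atom str] -> [Type [Atom str]]] )] -> [Type [Atom str]]]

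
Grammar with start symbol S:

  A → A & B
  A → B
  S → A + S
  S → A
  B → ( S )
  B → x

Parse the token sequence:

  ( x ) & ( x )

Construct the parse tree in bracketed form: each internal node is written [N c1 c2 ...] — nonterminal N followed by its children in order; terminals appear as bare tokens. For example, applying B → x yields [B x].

[S [A [A [B ( [S [A [B x]]] )]] & [B ( [S [A [B x]]] )]]]

S
A
A & B
B & B
( S ) & B
( A ) & B
( B ) & B
( x ) & B
( x ) & ( S )
( x ) & ( A )
( x ) & ( B )
( x ) & ( x )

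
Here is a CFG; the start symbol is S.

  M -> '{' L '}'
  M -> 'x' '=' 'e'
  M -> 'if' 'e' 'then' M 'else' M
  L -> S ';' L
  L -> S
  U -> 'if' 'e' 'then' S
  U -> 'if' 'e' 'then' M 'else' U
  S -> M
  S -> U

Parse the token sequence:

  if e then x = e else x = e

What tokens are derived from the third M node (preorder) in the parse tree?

x = e

[S [M if e then [M x = e] else [M x = e]]]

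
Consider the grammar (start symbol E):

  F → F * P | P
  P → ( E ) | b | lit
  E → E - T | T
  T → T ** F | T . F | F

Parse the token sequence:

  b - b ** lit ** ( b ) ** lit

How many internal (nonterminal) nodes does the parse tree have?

21

[E [E [T [F [P b]]]] - [T [T [T [T [F [P b]]] ** [F [P lit]]] ** [F [P ( [E [T [F [P b]]]] )]]] ** [F [P lit]]]]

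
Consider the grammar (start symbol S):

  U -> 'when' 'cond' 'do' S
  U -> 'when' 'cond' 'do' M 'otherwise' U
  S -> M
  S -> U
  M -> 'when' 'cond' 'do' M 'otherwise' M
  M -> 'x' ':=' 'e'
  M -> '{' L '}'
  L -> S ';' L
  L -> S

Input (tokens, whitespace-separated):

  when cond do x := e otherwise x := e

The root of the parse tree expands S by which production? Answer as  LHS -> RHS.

S -> M

[S [M when cond do [M x := e] otherwise [M x := e]]]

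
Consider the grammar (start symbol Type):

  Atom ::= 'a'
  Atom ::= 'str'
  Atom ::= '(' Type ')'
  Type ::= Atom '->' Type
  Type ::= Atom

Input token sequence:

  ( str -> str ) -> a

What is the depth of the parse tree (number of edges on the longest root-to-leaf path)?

[Type [Atom ( [Type [Atom str] -> [Type [Atom str]]] )] -> [Type [Atom a]]]

5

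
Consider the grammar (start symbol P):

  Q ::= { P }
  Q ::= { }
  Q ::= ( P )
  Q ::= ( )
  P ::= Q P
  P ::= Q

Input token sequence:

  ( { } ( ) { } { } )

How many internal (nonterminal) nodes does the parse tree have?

[P [Q ( [P [Q { }] [P [Q ( )] [P [Q { }] [P [Q { }]]]]] )]]

10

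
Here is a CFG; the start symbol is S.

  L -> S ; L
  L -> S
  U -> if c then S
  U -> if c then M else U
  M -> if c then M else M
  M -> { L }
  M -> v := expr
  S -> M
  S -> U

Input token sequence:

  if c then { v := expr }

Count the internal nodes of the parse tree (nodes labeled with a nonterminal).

7

[S [U if c then [S [M { [L [S [M v := expr]]] }]]]]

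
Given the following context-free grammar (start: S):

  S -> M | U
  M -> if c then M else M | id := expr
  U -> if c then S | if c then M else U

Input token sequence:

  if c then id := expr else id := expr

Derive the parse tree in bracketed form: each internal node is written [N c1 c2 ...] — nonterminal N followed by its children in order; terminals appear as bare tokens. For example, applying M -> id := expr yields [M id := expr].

[S [M if c then [M id := expr] else [M id := expr]]]

S
M
if c then M else M
if c then id := expr else M
if c then id := expr else id := expr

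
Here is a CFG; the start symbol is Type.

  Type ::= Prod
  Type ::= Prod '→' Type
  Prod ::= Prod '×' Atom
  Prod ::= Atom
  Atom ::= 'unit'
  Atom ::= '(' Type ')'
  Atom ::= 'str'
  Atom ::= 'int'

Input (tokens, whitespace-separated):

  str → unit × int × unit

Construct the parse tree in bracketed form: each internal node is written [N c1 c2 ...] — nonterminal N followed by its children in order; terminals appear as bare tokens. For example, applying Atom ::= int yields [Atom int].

[Type [Prod [Atom str]] → [Type [Prod [Prod [Prod [Atom unit]] × [Atom int]] × [Atom unit]]]]

Type
Prod → Type
Atom → Type
str → Type
str → Prod
str → Prod × Atom
str → Prod × Atom × Atom
str → Atom × Atom × Atom
str → unit × Atom × Atom
str → unit × int × Atom
str → unit × int × unit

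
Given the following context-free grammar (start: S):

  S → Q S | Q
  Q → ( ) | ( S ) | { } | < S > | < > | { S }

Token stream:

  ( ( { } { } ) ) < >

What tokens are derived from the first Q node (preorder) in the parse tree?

( ( { } { } ) )

[S [Q ( [S [Q ( [S [Q { }] [S [Q { }]]] )]] )] [S [Q < >]]]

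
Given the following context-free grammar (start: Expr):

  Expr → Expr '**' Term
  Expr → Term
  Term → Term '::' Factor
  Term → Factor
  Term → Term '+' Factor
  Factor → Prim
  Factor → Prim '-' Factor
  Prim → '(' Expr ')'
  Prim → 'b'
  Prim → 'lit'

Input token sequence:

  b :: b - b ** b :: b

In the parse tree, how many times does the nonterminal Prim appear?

5

[Expr [Expr [Term [Term [Factor [Prim b]]] :: [Factor [Prim b] - [Factor [Prim b]]]]] ** [Term [Term [Factor [Prim b]]] :: [Factor [Prim b]]]]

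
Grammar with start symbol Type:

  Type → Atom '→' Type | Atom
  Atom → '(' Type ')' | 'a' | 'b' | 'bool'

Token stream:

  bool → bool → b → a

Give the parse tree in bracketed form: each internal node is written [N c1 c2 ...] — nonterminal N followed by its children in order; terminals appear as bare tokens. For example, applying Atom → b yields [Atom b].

[Type [Atom bool] → [Type [Atom bool] → [Type [Atom b] → [Type [Atom a]]]]]

Type
Atom → Type
bool → Type
bool → Atom → Type
bool → bool → Type
bool → bool → Atom → Type
bool → bool → b → Type
bool → bool → b → Atom
bool → bool → b → a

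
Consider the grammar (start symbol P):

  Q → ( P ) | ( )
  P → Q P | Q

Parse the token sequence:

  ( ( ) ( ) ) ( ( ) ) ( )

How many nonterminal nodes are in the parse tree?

12

[P [Q ( [P [Q ( )] [P [Q ( )]]] )] [P [Q ( [P [Q ( )]] )] [P [Q ( )]]]]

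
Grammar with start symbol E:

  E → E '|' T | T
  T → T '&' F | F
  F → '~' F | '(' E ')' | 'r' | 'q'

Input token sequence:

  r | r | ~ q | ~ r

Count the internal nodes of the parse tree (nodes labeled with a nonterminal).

14

[E [E [E [E [T [F r]]] | [T [F r]]] | [T [F ~ [F q]]]] | [T [F ~ [F r]]]]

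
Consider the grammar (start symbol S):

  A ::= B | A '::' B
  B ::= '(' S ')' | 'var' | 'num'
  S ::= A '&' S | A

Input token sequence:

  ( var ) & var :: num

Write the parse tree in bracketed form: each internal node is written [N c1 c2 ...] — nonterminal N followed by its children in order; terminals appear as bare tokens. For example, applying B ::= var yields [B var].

S
A & S
B & S
( S ) & S
( A ) & S
( B ) & S
( var ) & S
( var ) & A
( var ) & A :: B
( var ) & B :: B
( var ) & var :: B
( var ) & var :: num

[S [A [B ( [S [A [B var]]] )]] & [S [A [A [B var]] :: [B num]]]]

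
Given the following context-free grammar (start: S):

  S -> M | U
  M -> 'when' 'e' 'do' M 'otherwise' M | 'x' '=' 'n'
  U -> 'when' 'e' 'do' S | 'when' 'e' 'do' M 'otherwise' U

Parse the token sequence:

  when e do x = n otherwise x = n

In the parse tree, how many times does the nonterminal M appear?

[S [M when e do [M x = n] otherwise [M x = n]]]

3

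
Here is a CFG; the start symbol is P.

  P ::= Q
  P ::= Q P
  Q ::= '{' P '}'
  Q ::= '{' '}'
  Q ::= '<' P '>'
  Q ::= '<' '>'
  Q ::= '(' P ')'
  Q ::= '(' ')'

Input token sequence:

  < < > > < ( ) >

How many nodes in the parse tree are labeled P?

[P [Q < [P [Q < >]] >] [P [Q < [P [Q ( )]] >]]]

4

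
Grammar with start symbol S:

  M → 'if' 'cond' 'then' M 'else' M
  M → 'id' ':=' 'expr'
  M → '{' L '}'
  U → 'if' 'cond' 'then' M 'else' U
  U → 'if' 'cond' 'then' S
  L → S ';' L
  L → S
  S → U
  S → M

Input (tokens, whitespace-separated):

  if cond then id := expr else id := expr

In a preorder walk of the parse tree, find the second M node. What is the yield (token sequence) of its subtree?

[S [M if cond then [M id := expr] else [M id := expr]]]

id := expr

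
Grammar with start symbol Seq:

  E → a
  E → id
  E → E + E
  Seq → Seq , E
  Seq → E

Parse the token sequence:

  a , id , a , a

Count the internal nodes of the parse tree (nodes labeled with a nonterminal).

[Seq [Seq [Seq [Seq [E a]] , [E id]] , [E a]] , [E a]]

8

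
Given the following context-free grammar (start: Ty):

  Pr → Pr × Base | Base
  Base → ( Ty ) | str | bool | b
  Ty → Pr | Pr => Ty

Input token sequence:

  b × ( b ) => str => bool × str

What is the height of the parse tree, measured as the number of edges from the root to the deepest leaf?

6

[Ty [Pr [Pr [Base b]] × [Base ( [Ty [Pr [Base b]]] )]] => [Ty [Pr [Base str]] => [Ty [Pr [Pr [Base bool]] × [Base str]]]]]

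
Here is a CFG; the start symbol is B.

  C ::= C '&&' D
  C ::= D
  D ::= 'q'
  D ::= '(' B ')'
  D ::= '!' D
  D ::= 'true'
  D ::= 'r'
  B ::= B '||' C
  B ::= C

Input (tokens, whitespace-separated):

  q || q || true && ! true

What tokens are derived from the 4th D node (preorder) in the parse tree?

! true

[B [B [B [C [D q]]] || [C [D q]]] || [C [C [D true]] && [D ! [D true]]]]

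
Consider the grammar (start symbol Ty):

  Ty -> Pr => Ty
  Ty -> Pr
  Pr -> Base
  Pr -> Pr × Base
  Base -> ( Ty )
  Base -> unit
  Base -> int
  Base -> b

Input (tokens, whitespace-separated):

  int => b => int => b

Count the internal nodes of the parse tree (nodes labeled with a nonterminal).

[Ty [Pr [Base int]] => [Ty [Pr [Base b]] => [Ty [Pr [Base int]] => [Ty [Pr [Base b]]]]]]

12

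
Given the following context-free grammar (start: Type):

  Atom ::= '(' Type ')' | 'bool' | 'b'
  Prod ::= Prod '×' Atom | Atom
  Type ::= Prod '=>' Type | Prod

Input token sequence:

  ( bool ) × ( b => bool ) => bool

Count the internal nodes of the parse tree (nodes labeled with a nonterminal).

[Type [Prod [Prod [Atom ( [Type [Prod [Atom bool]]] )]] × [Atom ( [Type [Prod [Atom b]] => [Type [Prod [Atom bool]]]] )]] => [Type [Prod [Atom bool]]]]

17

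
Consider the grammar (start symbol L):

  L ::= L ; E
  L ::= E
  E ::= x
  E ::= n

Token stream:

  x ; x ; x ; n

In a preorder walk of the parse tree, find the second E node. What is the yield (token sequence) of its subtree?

[L [L [L [L [E x]] ; [E x]] ; [E x]] ; [E n]]

x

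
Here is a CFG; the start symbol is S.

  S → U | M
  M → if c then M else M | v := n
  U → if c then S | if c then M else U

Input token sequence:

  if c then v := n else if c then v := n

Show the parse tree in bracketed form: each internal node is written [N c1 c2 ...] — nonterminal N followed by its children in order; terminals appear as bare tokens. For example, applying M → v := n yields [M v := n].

S
U
if c then M else U
if c then v := n else U
if c then v := n else if c then S
if c then v := n else if c then M
if c then v := n else if c then v := n

[S [U if c then [M v := n] else [U if c then [S [M v := n]]]]]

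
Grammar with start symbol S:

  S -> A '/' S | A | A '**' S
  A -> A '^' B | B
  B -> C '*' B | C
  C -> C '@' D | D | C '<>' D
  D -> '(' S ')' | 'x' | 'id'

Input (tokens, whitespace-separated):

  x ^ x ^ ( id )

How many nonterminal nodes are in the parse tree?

[S [A [A [A [B [C [D x]]]] ^ [B [C [D x]]]] ^ [B [C [D ( [S [A [B [C [D id]]]]] )]]]]]

18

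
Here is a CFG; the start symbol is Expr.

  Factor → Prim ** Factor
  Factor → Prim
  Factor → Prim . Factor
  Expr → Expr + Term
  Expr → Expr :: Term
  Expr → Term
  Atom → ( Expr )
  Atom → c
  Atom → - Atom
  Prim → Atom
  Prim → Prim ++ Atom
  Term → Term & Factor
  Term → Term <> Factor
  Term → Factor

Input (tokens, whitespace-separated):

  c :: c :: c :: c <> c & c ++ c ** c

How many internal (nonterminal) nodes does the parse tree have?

[Expr [Expr [Expr [Expr [Term [Factor [Prim [Atom c]]]]] :: [Term [Factor [Prim [Atom c]]]]] :: [Term [Factor [Prim [Atom c]]]]] :: [Term [Term [Term [Factor [Prim [Atom c]]]] <> [Factor [Prim [Atom c]]]] & [Factor [Prim [Prim [Atom c]] ++ [Atom c]] ** [Factor [Prim [Atom c]]]]]]

33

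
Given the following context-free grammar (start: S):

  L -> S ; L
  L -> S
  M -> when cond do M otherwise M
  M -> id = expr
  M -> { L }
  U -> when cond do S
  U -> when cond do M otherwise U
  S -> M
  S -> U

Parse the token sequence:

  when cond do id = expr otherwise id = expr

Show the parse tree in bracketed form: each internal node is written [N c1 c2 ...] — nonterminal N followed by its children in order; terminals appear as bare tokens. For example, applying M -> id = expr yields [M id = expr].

S
M
when cond do M otherwise M
when cond do id = expr otherwise M
when cond do id = expr otherwise id = expr

[S [M when cond do [M id = expr] otherwise [M id = expr]]]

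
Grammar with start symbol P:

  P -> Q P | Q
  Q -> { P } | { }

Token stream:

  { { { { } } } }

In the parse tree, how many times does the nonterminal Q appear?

4

[P [Q { [P [Q { [P [Q { [P [Q { }]] }]] }]] }]]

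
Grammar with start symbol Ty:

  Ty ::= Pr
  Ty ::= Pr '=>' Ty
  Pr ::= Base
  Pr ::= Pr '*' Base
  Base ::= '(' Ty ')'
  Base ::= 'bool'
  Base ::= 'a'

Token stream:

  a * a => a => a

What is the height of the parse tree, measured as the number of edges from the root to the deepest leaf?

5

[Ty [Pr [Pr [Base a]] * [Base a]] => [Ty [Pr [Base a]] => [Ty [Pr [Base a]]]]]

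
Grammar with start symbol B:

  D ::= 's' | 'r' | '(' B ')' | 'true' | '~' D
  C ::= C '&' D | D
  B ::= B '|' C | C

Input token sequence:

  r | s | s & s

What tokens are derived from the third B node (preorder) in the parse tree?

r

[B [B [B [C [D r]]] | [C [D s]]] | [C [C [D s]] & [D s]]]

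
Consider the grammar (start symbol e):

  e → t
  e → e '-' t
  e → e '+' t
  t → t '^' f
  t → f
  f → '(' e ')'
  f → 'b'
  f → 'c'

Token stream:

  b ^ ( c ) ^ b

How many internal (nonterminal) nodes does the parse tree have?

[e [t [t [t [f b]] ^ [f ( [e [t [f c]]] )]] ^ [f b]]]

10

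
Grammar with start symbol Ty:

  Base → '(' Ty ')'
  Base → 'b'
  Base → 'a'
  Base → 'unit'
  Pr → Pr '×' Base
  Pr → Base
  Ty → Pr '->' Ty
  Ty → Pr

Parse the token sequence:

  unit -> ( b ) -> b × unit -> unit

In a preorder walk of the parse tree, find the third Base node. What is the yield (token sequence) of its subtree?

b

[Ty [Pr [Base unit]] -> [Ty [Pr [Base ( [Ty [Pr [Base b]]] )]] -> [Ty [Pr [Pr [Base b]] × [Base unit]] -> [Ty [Pr [Base unit]]]]]]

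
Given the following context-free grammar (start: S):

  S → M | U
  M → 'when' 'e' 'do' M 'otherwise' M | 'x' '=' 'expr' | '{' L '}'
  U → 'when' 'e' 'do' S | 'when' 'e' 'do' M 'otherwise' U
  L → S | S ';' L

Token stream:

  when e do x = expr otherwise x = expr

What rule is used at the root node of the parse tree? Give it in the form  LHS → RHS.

S → M

[S [M when e do [M x = expr] otherwise [M x = expr]]]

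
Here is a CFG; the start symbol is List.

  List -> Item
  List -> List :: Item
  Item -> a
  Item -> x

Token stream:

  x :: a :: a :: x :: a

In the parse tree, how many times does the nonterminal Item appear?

5

[List [List [List [List [List [Item x]] :: [Item a]] :: [Item a]] :: [Item x]] :: [Item a]]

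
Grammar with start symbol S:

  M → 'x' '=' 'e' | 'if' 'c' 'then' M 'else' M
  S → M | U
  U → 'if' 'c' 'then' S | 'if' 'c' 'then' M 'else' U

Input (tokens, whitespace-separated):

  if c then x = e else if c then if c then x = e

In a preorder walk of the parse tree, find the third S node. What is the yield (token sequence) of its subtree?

[S [U if c then [M x = e] else [U if c then [S [U if c then [S [M x = e]]]]]]]

x = e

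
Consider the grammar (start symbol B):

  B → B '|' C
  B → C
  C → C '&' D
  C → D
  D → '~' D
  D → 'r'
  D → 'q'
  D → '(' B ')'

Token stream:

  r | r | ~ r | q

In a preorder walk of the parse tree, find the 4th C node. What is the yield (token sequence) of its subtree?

[B [B [B [B [C [D r]]] | [C [D r]]] | [C [D ~ [D r]]]] | [C [D q]]]

q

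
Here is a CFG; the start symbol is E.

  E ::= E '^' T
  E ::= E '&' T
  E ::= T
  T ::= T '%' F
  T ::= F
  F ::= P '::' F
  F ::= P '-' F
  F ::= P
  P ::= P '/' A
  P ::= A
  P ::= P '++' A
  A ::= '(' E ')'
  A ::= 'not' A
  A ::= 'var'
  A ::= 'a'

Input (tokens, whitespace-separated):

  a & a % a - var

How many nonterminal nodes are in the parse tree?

[E [E [T [F [P [A a]]]]] & [T [T [F [P [A a]]]] % [F [P [A a]] - [F [P [A var]]]]]]

17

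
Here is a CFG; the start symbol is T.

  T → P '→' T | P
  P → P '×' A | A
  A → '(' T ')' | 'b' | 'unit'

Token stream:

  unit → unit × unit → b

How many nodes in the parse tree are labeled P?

4

[T [P [A unit]] → [T [P [P [A unit]] × [A unit]] → [T [P [A b]]]]]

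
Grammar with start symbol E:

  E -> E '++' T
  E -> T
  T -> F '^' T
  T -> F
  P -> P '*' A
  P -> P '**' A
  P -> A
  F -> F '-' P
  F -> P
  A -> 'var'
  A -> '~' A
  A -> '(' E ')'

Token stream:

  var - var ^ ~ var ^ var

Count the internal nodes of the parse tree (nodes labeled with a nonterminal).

17

[E [T [F [F [P [A var]]] - [P [A var]]] ^ [T [F [P [A ~ [A var]]]] ^ [T [F [P [A var]]]]]]]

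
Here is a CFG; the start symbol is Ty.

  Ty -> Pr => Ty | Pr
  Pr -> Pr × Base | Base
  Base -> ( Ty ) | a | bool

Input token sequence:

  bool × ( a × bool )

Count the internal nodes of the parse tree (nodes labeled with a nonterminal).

[Ty [Pr [Pr [Base bool]] × [Base ( [Ty [Pr [Pr [Base a]] × [Base bool]]] )]]]

10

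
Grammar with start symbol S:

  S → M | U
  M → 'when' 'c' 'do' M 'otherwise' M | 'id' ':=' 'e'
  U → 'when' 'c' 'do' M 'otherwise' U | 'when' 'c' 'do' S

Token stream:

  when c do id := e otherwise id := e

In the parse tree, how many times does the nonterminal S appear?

1

[S [M when c do [M id := e] otherwise [M id := e]]]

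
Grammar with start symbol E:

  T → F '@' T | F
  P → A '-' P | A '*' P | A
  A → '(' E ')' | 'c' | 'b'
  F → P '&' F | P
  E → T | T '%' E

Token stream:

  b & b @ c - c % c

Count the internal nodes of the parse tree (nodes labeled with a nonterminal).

19

[E [T [F [P [A b]] & [F [P [A b]]]] @ [T [F [P [A c] - [P [A c]]]]]] % [E [T [F [P [A c]]]]]]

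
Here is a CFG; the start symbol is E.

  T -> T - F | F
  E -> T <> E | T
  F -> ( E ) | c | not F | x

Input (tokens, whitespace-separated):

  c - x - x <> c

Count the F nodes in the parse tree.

4

[E [T [T [T [F c]] - [F x]] - [F x]] <> [E [T [F c]]]]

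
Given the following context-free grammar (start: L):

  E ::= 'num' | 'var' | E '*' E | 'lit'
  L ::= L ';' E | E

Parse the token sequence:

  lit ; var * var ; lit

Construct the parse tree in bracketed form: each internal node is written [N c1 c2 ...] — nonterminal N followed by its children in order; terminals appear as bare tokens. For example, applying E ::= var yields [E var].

[L [L [L [E lit]] ; [E [E var] * [E var]]] ; [E lit]]

L
L ; E
L ; E ; E
E ; E ; E
lit ; E ; E
lit ; E * E ; E
lit ; var * E ; E
lit ; var * var ; E
lit ; var * var ; lit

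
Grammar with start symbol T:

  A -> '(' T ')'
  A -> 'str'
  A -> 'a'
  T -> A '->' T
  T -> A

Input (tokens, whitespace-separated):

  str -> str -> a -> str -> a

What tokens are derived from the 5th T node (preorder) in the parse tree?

a

[T [A str] -> [T [A str] -> [T [A a] -> [T [A str] -> [T [A a]]]]]]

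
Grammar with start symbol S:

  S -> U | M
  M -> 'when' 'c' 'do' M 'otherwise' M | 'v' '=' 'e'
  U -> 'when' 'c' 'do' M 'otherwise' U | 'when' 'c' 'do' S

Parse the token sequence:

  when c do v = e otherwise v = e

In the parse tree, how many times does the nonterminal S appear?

1

[S [M when c do [M v = e] otherwise [M v = e]]]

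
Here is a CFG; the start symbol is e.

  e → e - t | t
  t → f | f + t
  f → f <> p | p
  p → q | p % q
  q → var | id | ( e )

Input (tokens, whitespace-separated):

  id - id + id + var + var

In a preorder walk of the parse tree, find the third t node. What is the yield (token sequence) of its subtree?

id + var + var

[e [e [t [f [p [q id]]]]] - [t [f [p [q id]]] + [t [f [p [q id]]] + [t [f [p [q var]]] + [t [f [p [q var]]]]]]]]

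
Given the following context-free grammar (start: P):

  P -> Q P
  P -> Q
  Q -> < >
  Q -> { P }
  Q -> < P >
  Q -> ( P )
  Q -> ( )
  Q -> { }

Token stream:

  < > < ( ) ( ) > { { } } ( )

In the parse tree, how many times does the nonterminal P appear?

7

[P [Q < >] [P [Q < [P [Q ( )] [P [Q ( )]]] >] [P [Q { [P [Q { }]] }] [P [Q ( )]]]]]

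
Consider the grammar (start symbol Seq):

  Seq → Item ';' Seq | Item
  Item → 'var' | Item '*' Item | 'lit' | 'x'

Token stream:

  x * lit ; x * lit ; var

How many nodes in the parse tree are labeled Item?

7

[Seq [Item [Item x] * [Item lit]] ; [Seq [Item [Item x] * [Item lit]] ; [Seq [Item var]]]]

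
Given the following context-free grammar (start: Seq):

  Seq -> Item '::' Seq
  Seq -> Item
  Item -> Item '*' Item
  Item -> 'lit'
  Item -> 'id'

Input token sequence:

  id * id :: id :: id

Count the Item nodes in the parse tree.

5

[Seq [Item [Item id] * [Item id]] :: [Seq [Item id] :: [Seq [Item id]]]]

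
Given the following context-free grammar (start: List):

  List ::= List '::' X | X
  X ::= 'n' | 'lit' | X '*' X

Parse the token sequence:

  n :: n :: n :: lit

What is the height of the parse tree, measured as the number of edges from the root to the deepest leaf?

5

[List [List [List [List [X n]] :: [X n]] :: [X n]] :: [X lit]]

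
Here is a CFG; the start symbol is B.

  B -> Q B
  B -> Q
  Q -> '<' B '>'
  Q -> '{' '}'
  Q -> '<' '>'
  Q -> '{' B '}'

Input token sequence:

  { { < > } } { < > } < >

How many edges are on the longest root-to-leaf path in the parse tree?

[B [Q { [B [Q { [B [Q < >]] }]] }] [B [Q { [B [Q < >]] }] [B [Q < >]]]]

6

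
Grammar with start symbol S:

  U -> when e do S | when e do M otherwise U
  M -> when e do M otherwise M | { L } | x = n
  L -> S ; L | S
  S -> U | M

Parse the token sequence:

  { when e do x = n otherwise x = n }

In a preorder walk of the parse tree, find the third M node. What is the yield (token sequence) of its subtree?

[S [M { [L [S [M when e do [M x = n] otherwise [M x = n]]]] }]]

x = n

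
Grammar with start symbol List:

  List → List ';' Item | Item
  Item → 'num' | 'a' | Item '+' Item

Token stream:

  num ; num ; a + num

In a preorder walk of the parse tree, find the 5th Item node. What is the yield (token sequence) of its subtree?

[List [List [List [Item num]] ; [Item num]] ; [Item [Item a] + [Item num]]]

num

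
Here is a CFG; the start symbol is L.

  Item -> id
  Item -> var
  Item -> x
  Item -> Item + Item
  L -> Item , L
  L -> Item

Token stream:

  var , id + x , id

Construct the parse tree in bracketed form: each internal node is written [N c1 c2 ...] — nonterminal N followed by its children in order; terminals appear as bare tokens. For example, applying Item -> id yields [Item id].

[L [Item var] , [L [Item [Item id] + [Item x]] , [L [Item id]]]]

L
Item , L
var , L
var , Item , L
var , Item + Item , L
var , id + Item , L
var , id + x , L
var , id + x , Item
var , id + x , id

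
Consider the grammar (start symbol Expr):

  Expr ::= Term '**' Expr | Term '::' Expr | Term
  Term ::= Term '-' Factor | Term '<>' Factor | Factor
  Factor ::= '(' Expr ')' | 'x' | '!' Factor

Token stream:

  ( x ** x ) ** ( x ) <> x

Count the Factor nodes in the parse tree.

6

[Expr [Term [Factor ( [Expr [Term [Factor x]] ** [Expr [Term [Factor x]]]] )]] ** [Expr [Term [Term [Factor ( [Expr [Term [Factor x]]] )]] <> [Factor x]]]]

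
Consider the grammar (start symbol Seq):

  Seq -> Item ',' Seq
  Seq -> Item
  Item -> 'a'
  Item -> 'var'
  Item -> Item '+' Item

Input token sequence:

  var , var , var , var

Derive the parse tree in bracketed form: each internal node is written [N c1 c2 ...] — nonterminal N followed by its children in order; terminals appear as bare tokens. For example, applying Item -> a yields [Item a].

Seq
Item , Seq
var , Seq
var , Item , Seq
var , var , Seq
var , var , Item , Seq
var , var , var , Seq
var , var , var , Item
var , var , var , var

[Seq [Item var] , [Seq [Item var] , [Seq [Item var] , [Seq [Item var]]]]]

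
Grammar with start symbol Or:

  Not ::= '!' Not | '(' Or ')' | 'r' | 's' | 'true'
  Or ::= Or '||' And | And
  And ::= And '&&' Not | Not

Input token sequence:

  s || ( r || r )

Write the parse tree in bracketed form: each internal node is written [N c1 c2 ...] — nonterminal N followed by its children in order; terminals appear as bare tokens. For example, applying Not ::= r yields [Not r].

Or
Or || And
And || And
Not || And
s || And
s || Not
s || ( Or )
s || ( Or || And )
s || ( And || And )
s || ( Not || And )
s || ( r || And )
s || ( r || Not )
s || ( r || r )

[Or [Or [And [Not s]]] || [And [Not ( [Or [Or [And [Not r]]] || [And [Not r]]] )]]]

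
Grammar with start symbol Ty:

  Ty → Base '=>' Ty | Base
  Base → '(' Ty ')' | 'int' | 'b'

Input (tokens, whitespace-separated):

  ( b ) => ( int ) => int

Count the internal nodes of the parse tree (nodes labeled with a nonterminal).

[Ty [Base ( [Ty [Base b]] )] => [Ty [Base ( [Ty [Base int]] )] => [Ty [Base int]]]]

10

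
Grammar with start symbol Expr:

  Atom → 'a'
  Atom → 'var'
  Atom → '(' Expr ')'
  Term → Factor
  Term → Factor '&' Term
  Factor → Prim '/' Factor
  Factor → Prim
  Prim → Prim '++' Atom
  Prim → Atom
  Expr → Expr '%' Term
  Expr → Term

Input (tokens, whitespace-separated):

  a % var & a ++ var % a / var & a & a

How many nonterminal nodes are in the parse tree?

[Expr [Expr [Expr [Term [Factor [Prim [Atom a]]]]] % [Term [Factor [Prim [Atom var]]] & [Term [Factor [Prim [Prim [Atom a]] ++ [Atom var]]]]]] % [Term [Factor [Prim [Atom a]] / [Factor [Prim [Atom var]]]] & [Term [Factor [Prim [Atom a]]] & [Term [Factor [Prim [Atom a]]]]]]]

32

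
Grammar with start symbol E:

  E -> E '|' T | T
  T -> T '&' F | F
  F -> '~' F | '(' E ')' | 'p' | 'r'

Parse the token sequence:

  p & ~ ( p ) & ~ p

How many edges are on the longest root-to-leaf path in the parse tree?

8

[E [T [T [T [F p]] & [F ~ [F ( [E [T [F p]]] )]]] & [F ~ [F p]]]]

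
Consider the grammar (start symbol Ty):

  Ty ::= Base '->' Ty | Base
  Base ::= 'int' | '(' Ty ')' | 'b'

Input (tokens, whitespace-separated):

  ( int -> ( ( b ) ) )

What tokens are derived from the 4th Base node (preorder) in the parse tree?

[Ty [Base ( [Ty [Base int] -> [Ty [Base ( [Ty [Base ( [Ty [Base b]] )]] )]]] )]]

( b )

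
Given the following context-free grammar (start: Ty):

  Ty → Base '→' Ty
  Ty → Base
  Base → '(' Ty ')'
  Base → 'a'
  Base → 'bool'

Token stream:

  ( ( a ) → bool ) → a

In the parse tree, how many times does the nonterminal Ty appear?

[Ty [Base ( [Ty [Base ( [Ty [Base a]] )] → [Ty [Base bool]]] )] → [Ty [Base a]]]

5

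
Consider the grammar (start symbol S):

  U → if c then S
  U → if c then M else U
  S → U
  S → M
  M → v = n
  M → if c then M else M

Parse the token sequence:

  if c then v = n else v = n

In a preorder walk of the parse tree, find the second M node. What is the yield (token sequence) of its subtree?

v = n

[S [M if c then [M v = n] else [M v = n]]]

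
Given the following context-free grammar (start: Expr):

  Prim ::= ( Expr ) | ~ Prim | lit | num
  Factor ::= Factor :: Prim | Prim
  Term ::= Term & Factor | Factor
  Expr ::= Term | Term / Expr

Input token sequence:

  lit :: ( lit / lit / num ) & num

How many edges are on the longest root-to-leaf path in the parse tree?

11

[Expr [Term [Term [Factor [Factor [Prim lit]] :: [Prim ( [Expr [Term [Factor [Prim lit]]] / [Expr [Term [Factor [Prim lit]]] / [Expr [Term [Factor [Prim num]]]]]] )]]] & [Factor [Prim num]]]]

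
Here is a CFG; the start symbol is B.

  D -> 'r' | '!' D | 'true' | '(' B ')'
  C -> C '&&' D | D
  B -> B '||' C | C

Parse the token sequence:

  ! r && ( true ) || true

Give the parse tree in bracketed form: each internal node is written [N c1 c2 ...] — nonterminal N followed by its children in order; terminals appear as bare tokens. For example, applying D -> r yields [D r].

B
B || C
C || C
C && D || C
D && D || C
! D && D || C
! r && D || C
! r && ( B ) || C
! r && ( C ) || C
! r && ( D ) || C
! r && ( true ) || C
! r && ( true ) || D
! r && ( true ) || true

[B [B [C [C [D ! [D r]]] && [D ( [B [C [D true]]] )]]] || [C [D true]]]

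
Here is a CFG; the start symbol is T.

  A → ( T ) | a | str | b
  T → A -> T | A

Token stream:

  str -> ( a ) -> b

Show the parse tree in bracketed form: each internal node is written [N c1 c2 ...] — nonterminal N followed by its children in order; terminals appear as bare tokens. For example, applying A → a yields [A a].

[T [A str] -> [T [A ( [T [A a]] )] -> [T [A b]]]]

T
A -> T
str -> T
str -> A -> T
str -> ( T ) -> T
str -> ( A ) -> T
str -> ( a ) -> T
str -> ( a ) -> A
str -> ( a ) -> b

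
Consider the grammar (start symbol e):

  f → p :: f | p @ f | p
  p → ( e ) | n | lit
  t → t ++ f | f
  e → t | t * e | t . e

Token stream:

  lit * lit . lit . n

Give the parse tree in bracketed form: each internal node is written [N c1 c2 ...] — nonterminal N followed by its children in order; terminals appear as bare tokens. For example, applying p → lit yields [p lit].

[e [t [f [p lit]]] * [e [t [f [p lit]]] . [e [t [f [p lit]]] . [e [t [f [p n]]]]]]]

e
t * e
f * e
p * e
lit * e
lit * t . e
lit * f . e
lit * p . e
lit * lit . e
lit * lit . t . e
lit * lit . f . e
lit * lit . p . e
lit * lit . lit . e
lit * lit . lit . t
lit * lit . lit . f
lit * lit . lit . p
lit * lit . lit . n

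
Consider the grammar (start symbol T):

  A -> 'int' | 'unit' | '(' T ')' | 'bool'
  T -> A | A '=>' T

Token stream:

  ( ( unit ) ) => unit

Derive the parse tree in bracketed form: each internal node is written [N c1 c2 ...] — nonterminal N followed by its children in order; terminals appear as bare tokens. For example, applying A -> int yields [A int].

[T [A ( [T [A ( [T [A unit]] )]] )] => [T [A unit]]]

T
A => T
( T ) => T
( A ) => T
( ( T ) ) => T
( ( A ) ) => T
( ( unit ) ) => T
( ( unit ) ) => A
( ( unit ) ) => unit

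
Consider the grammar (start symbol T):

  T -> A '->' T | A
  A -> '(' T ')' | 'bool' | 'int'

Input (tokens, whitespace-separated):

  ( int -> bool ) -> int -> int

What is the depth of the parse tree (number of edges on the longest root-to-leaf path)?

[T [A ( [T [A int] -> [T [A bool]]] )] -> [T [A int] -> [T [A int]]]]

5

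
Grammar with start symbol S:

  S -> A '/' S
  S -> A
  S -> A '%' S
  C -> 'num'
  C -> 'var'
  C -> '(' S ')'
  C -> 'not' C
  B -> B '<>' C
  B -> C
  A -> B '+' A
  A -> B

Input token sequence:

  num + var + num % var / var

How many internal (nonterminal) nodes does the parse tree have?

[S [A [B [C num]] + [A [B [C var]] + [A [B [C num]]]]] % [S [A [B [C var]]] / [S [A [B [C var]]]]]]

18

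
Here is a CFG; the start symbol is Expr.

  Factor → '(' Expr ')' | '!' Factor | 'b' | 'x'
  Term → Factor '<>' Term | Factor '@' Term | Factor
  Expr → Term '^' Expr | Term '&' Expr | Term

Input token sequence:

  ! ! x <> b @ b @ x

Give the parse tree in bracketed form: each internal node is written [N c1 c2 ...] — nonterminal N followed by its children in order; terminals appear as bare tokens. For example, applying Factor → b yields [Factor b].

Expr
Term
Factor <> Term
! Factor <> Term
! ! Factor <> Term
! ! x <> Term
! ! x <> Factor @ Term
! ! x <> b @ Term
! ! x <> b @ Factor @ Term
! ! x <> b @ b @ Term
! ! x <> b @ b @ Factor
! ! x <> b @ b @ x

[Expr [Term [Factor ! [Factor ! [Factor x]]] <> [Term [Factor b] @ [Term [Factor b] @ [Term [Factor x]]]]]]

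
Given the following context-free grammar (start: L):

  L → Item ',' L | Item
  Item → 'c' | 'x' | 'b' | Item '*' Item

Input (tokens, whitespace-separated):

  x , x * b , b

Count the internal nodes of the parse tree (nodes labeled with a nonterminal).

8

[L [Item x] , [L [Item [Item x] * [Item b]] , [L [Item b]]]]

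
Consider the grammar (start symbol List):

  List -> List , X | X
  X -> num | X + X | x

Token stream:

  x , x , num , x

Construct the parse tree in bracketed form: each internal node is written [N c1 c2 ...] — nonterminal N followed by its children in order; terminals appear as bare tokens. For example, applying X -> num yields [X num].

[List [List [List [List [X x]] , [X x]] , [X num]] , [X x]]

List
List , X
List , X , X
List , X , X , X
X , X , X , X
x , X , X , X
x , x , X , X
x , x , num , X
x , x , num , x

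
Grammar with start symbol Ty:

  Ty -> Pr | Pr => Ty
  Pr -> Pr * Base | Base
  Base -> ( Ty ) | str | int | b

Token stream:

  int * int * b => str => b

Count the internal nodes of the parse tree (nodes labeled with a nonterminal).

13

[Ty [Pr [Pr [Pr [Base int]] * [Base int]] * [Base b]] => [Ty [Pr [Base str]] => [Ty [Pr [Base b]]]]]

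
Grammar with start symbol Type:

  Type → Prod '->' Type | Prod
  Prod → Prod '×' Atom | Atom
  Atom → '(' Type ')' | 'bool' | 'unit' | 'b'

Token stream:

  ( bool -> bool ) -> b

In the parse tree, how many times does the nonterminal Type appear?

4

[Type [Prod [Atom ( [Type [Prod [Atom bool]] -> [Type [Prod [Atom bool]]]] )]] -> [Type [Prod [Atom b]]]]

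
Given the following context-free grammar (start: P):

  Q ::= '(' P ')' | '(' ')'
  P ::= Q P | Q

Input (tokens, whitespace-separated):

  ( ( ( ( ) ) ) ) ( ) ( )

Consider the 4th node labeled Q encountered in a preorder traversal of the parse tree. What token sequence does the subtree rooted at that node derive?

( )

[P [Q ( [P [Q ( [P [Q ( [P [Q ( )]] )]] )]] )] [P [Q ( )] [P [Q ( )]]]]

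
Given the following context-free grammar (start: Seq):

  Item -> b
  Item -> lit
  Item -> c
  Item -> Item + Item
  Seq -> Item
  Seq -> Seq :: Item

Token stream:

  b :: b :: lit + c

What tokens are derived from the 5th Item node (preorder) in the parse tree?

c

[Seq [Seq [Seq [Item b]] :: [Item b]] :: [Item [Item lit] + [Item c]]]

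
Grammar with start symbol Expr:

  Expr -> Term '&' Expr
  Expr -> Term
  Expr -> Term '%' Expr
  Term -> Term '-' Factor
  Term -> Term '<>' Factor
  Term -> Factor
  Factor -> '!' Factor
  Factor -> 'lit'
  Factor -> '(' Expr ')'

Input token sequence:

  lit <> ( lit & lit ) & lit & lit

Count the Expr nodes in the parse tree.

[Expr [Term [Term [Factor lit]] <> [Factor ( [Expr [Term [Factor lit]] & [Expr [Term [Factor lit]]]] )]] & [Expr [Term [Factor lit]] & [Expr [Term [Factor lit]]]]]

5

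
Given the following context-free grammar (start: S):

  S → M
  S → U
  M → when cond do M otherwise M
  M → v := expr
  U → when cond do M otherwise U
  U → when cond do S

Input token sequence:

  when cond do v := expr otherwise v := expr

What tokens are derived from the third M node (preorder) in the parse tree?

[S [M when cond do [M v := expr] otherwise [M v := expr]]]

v := expr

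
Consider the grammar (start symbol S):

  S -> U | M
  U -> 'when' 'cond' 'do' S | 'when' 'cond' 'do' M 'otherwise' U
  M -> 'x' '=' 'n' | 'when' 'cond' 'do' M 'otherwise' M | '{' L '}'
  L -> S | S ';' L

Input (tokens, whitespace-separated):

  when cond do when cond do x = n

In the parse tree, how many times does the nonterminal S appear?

3

[S [U when cond do [S [U when cond do [S [M x = n]]]]]]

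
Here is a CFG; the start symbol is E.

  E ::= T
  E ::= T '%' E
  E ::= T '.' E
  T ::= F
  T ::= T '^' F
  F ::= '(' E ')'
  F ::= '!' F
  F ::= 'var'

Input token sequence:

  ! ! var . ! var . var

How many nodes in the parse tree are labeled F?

[E [T [F ! [F ! [F var]]]] . [E [T [F ! [F var]]] . [E [T [F var]]]]]

6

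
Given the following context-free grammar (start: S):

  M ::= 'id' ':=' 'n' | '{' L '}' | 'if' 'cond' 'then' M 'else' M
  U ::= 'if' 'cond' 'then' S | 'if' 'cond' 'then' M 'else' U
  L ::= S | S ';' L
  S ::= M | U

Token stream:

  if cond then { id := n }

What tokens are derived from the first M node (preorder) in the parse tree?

{ id := n }

[S [U if cond then [S [M { [L [S [M id := n]]] }]]]]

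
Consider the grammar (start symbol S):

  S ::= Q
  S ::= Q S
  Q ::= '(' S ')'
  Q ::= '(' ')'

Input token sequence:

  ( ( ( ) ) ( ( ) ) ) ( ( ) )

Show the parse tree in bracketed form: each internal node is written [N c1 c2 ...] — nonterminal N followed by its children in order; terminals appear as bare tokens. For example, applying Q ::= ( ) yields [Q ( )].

[S [Q ( [S [Q ( [S [Q ( )]] )] [S [Q ( [S [Q ( )]] )]]] )] [S [Q ( [S [Q ( )]] )]]]

S
Q S
( S ) S
( Q S ) S
( ( S ) S ) S
( ( Q ) S ) S
( ( ( ) ) S ) S
( ( ( ) ) Q ) S
( ( ( ) ) ( S ) ) S
( ( ( ) ) ( Q ) ) S
( ( ( ) ) ( ( ) ) ) S
( ( ( ) ) ( ( ) ) ) Q
( ( ( ) ) ( ( ) ) ) ( S )
( ( ( ) ) ( ( ) ) ) ( Q )
( ( ( ) ) ( ( ) ) ) ( ( ) )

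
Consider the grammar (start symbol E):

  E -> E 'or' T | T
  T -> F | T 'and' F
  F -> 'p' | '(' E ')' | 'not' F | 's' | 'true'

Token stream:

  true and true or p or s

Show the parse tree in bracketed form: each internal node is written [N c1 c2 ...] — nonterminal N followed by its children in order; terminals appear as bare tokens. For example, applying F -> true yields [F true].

E
E or T
E or T or T
T or T or T
T and F or T or T
F and F or T or T
true and F or T or T
true and true or T or T
true and true or F or T
true and true or p or T
true and true or p or F
true and true or p or s

[E [E [E [T [T [F true]] and [F true]]] or [T [F p]]] or [T [F s]]]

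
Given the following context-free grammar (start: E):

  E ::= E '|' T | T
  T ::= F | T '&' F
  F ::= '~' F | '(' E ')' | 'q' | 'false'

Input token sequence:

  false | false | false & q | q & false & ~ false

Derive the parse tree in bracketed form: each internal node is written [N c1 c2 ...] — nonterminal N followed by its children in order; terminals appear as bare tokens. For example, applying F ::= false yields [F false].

[E [E [E [E [T [F false]]] | [T [F false]]] | [T [T [F false]] & [F q]]] | [T [T [T [F q]] & [F false]] & [F ~ [F false]]]]

E
E | T
E | T | T
E | T | T | T
T | T | T | T
F | T | T | T
false | T | T | T
false | F | T | T
false | false | T | T
false | false | T & F | T
false | false | F & F | T
false | false | false & F | T
false | false | false & q | T
false | false | false & q | T & F
false | false | false & q | T & F & F
false | false | false & q | F & F & F
false | false | false & q | q & F & F
false | false | false & q | q & false & F
false | false | false & q | q & false & ~ F
false | false | false & q | q & false & ~ false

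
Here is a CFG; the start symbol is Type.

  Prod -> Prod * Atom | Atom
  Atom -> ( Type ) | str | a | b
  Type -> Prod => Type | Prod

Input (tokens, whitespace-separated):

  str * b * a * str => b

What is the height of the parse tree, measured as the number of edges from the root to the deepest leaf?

6

[Type [Prod [Prod [Prod [Prod [Atom str]] * [Atom b]] * [Atom a]] * [Atom str]] => [Type [Prod [Atom b]]]]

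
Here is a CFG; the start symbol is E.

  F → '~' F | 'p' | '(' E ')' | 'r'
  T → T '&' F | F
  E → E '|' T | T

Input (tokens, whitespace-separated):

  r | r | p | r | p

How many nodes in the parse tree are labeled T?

[E [E [E [E [E [T [F r]]] | [T [F r]]] | [T [F p]]] | [T [F r]]] | [T [F p]]]

5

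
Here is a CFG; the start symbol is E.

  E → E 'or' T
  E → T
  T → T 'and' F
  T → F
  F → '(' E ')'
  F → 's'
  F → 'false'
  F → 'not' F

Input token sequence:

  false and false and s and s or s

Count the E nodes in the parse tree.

2

[E [E [T [T [T [T [F false]] and [F false]] and [F s]] and [F s]]] or [T [F s]]]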